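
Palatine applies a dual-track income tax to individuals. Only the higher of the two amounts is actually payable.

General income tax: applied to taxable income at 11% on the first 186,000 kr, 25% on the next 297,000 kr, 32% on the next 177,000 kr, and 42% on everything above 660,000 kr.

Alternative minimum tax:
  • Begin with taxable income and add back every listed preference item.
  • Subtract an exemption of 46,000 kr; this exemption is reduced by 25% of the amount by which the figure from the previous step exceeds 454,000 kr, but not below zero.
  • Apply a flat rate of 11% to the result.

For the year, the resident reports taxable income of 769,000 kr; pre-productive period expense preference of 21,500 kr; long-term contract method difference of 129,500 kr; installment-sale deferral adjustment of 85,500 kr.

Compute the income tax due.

Alternative minimum tax:
  Adjusted income: 769,000 kr + 21,500 kr + 129,500 kr + 85,500 kr = 1,005,500 kr
  Exemption: 25% × (1,005,500 kr − 454,000 kr) = 137,875 kr ≥ 46,000 kr, so the exemption is fully phased out
  Base: 1,005,500 kr − 0 kr = 1,005,500 kr
  1,005,500 kr × 11% = 110,605 kr

General income tax:
  186,000 kr × 11% = 20,460 kr
  297,000 kr × 25% = 74,250 kr
  177,000 kr × 32% = 56,640 kr
  109,000 kr × 42% = 45,780 kr
  → 197,130 kr

197,130 kr > 110,605 kr, so the general income tax governs.

197,130 kr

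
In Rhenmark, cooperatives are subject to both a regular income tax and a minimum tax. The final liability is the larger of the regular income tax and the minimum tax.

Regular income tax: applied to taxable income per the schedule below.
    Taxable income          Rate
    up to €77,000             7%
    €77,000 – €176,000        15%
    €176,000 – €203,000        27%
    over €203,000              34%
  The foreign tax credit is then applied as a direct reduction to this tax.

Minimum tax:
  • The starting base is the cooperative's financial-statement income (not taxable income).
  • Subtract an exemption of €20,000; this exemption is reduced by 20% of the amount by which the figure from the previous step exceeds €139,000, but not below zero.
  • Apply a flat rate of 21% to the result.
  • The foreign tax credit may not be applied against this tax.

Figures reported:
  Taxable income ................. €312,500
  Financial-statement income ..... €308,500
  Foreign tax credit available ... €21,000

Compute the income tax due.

Minimum tax:
  Base (financial-statement income): €308,500
  Exemption: 20% × (€308,500 − €139,000) = €33,900 ≥ €20,000, so the exemption is fully phased out
  Base: €308,500 − €0 = €308,500
  €308,500 × 21% = €64,785

Regular income tax:
  €77,000 × 7% = €5,390
  €99,000 × 15% = €14,850
  €27,000 × 27% = €7,290
  €109,500 × 34% = €37,230
  → €64,760
  Less foreign tax credit €21,000 → €43,760

€64,785 > €43,760, so the minimum tax is the binding amount.

€64,785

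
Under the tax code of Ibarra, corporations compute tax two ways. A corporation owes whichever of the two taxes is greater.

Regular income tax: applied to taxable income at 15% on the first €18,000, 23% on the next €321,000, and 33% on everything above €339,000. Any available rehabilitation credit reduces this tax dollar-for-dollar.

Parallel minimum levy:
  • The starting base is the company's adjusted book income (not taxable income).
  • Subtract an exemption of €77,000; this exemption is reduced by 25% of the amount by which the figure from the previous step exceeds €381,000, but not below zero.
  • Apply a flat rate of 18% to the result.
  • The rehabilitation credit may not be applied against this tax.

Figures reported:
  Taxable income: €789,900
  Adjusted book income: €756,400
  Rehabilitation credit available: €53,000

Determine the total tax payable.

€172,327

Parallel minimum levy:
  Base (adjusted book income): €756,400
  Exemption: 25% × (€756,400 − €381,000) = €93,850 ≥ €77,000, so the exemption is fully phased out
  Base: €756,400 − €0 = €756,400
  €756,400 × 18% = €136,152

Regular income tax:
  €18,000 × 15% = €2,700
  €321,000 × 23% = €73,830
  €450,900 × 33% = €148,797
  → €225,327
  Less rehabilitation credit €53,000 → €172,327

€172,327 > €136,152, so the regular income tax governs.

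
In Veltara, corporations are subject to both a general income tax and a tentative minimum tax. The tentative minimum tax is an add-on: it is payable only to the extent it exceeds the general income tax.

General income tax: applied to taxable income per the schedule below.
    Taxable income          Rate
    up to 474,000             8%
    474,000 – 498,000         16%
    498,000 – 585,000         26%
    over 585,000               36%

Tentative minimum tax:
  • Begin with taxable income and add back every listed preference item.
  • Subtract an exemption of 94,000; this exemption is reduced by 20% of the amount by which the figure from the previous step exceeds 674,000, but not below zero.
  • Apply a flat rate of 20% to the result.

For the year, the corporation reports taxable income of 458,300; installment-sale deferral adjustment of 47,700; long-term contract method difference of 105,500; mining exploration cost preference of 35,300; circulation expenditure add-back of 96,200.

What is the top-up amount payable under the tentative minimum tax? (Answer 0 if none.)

95,896

General income tax:
  458,300 × 8% = 36,664

Tentative minimum tax:
  Adjusted income: 458,300 + 47,700 + 105,500 + 35,300 + 96,200 = 743,000
  Exemption: 94,000 − 20% × (743,000 − 674,000) = 94,000 − 13,800 = 80,200
  Base: 743,000 − 80,200 = 662,800
  662,800 × 20% = 132,560

Excess of tentative minimum tax over general income tax: 132,560 − 36,664 = 95,896.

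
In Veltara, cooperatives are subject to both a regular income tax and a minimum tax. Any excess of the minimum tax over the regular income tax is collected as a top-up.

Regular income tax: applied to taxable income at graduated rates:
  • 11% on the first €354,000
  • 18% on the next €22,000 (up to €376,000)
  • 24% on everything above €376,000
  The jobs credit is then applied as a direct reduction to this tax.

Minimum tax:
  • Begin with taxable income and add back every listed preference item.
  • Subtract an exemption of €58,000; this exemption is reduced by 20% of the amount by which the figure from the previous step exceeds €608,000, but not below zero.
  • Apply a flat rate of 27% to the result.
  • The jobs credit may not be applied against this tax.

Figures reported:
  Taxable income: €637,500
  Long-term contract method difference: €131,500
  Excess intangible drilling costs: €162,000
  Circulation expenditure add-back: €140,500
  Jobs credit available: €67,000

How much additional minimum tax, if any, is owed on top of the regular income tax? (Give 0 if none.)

€250,645

Minimum tax:
  Adjusted income: €637,500 + €131,500 + €162,000 + €140,500 = €1,071,500
  Exemption: 20% × (€1,071,500 − €608,000) = €92,700 ≥ €58,000, so the exemption is fully phased out
  Base: €1,071,500 − €0 = €1,071,500
  €1,071,500 × 27% = €289,305

Regular income tax:
  €354,000 × 11% = €38,940
  €22,000 × 18% = €3,960
  €261,500 × 24% = €62,760
  → €105,660
  Less jobs credit €67,000 → €38,660

Excess of minimum tax over regular income tax: €289,305 − €38,660 = €250,645.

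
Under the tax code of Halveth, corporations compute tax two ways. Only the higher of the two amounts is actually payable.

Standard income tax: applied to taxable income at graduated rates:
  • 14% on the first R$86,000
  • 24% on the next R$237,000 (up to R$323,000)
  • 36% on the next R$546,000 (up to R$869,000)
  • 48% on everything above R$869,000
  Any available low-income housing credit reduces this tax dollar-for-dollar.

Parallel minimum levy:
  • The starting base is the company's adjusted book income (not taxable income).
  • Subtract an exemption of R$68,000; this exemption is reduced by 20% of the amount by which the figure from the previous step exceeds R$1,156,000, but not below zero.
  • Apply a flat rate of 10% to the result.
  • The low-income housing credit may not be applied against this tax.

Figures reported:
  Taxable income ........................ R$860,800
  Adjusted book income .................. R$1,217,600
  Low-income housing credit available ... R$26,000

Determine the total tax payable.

Parallel minimum levy:
  Base (adjusted book income): R$1,217,600
  Exemption: R$68,000 − 20% × (R$1,217,600 − R$1,156,000) = R$68,000 − R$12,320 = R$55,680
  Base: R$1,217,600 − R$55,680 = R$1,161,920
  R$1,161,920 × 10% = R$116,192

Standard income tax:
  R$86,000 × 14% = R$12,040
  R$237,000 × 24% = R$56,880
  R$537,800 × 36% = R$193,608
  → R$262,528
  Less low-income housing credit R$26,000 → R$236,528

R$236,528 > R$116,192, so the standard income tax governs.

R$236,528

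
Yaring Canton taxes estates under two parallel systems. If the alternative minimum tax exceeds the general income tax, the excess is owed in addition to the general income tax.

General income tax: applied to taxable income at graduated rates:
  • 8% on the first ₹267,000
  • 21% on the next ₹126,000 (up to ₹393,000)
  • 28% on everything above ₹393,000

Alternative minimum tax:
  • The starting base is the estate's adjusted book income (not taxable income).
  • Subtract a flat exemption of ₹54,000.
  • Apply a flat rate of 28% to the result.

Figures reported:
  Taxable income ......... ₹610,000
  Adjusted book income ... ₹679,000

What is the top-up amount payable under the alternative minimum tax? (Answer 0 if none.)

General income tax:
  ₹267,000 × 8% = ₹21,360
  ₹126,000 × 21% = ₹26,460
  ₹217,000 × 28% = ₹60,760
  → ₹108,580

Alternative minimum tax:
  Base (adjusted book income): ₹679,000
  Less exemption ₹54,000 → base ₹625,000
  ₹625,000 × 28% = ₹175,000

Excess of alternative minimum tax over general income tax: ₹175,000 − ₹108,580 = ₹66,420.

₹66,420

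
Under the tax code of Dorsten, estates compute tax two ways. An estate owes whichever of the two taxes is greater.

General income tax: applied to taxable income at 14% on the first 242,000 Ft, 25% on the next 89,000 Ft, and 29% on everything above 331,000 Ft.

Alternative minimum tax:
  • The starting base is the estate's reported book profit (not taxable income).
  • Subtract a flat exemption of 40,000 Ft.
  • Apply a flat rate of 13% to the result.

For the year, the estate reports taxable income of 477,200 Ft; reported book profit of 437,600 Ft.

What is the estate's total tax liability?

98,528 Ft

Alternative minimum tax:
  Base (reported book profit): 437,600 Ft
  Less exemption 40,000 Ft → base 397,600 Ft
  397,600 Ft × 13% = 51,688 Ft

General income tax:
  242,000 Ft × 14% = 33,880 Ft
  89,000 Ft × 25% = 22,250 Ft
  146,200 Ft × 29% = 42,398 Ft
  → 98,528 Ft

98,528 Ft > 51,688 Ft, so the general income tax governs.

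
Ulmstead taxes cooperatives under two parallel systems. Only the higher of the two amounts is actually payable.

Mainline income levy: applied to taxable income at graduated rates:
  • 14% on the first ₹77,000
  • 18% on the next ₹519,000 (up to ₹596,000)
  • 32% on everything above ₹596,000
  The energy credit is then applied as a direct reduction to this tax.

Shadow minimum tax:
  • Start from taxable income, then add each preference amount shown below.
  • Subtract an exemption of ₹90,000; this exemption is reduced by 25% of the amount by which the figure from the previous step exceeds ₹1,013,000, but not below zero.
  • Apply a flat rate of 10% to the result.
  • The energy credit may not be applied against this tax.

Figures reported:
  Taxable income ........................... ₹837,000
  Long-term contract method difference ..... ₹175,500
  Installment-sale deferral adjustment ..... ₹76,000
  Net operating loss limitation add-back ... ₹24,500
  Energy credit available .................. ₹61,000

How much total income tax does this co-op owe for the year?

₹120,320

Mainline income levy:
  ₹77,000 × 14% = ₹10,780
  ₹519,000 × 18% = ₹93,420
  ₹241,000 × 32% = ₹77,120
  → ₹181,320
  Less energy credit ₹61,000 → ₹120,320

Shadow minimum tax:
  Adjusted income: ₹837,000 + ₹175,500 + ₹76,000 + ₹24,500 = ₹1,113,000
  Exemption: ₹90,000 − 25% × (₹1,113,000 − ₹1,013,000) = ₹90,000 − ₹25,000 = ₹65,000
  Base: ₹1,113,000 − ₹65,000 = ₹1,048,000
  ₹1,048,000 × 10% = ₹104,800

₹120,320 > ₹104,800, so the mainline income levy governs.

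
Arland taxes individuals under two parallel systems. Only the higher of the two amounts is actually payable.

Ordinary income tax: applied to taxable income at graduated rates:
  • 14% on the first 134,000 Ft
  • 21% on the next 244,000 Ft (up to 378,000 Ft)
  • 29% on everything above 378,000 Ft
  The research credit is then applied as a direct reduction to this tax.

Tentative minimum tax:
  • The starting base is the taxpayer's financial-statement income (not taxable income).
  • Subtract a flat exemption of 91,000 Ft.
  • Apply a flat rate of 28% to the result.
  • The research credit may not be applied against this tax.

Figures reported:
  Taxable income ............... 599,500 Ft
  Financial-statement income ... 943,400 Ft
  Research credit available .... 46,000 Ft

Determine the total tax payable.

Ordinary income tax:
  134,000 Ft × 14% = 18,760 Ft
  244,000 Ft × 21% = 51,240 Ft
  221,500 Ft × 29% = 64,235 Ft
  → 134,235 Ft
  Less research credit 46,000 Ft → 88,235 Ft

Tentative minimum tax:
  Base (financial-statement income): 943,400 Ft
  Less exemption 91,000 Ft → base 852,400 Ft
  852,400 Ft × 28% = 238,672 Ft

238,672 Ft > 88,235 Ft, so the tentative minimum tax is the binding amount.

238,672 Ft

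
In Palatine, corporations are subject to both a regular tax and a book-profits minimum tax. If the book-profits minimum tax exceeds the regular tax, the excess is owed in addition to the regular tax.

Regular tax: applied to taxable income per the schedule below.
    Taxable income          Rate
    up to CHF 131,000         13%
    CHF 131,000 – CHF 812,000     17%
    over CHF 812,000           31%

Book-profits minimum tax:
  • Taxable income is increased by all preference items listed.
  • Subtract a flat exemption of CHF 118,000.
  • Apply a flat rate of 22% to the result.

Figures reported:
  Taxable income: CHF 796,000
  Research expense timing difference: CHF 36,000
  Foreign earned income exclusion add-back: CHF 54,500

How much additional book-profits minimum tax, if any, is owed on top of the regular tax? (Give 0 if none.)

Book-profits minimum tax:
  Adjusted income: CHF 796,000 + CHF 36,000 + CHF 54,500 = CHF 886,500
  Less exemption CHF 118,000 → base CHF 768,500
  CHF 768,500 × 22% = CHF 169,070

Regular tax:
  CHF 131,000 × 13% = CHF 17,030
  CHF 665,000 × 17% = CHF 113,050
  → CHF 130,080

Excess of book-profits minimum tax over regular tax: CHF 169,070 − CHF 130,080 = CHF 38,990.

CHF 38,990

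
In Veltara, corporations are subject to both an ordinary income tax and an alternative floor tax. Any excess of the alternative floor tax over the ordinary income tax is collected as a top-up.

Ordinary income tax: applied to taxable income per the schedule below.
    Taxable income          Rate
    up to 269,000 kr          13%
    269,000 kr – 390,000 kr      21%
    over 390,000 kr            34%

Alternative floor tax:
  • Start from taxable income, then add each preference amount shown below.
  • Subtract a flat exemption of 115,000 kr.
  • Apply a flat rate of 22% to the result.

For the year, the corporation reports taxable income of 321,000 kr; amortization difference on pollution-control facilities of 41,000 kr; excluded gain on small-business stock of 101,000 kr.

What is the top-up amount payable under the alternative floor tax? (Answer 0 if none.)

30,670 kr

Ordinary income tax:
  269,000 kr × 13% = 34,970 kr
  52,000 kr × 21% = 10,920 kr
  → 45,890 kr

Alternative floor tax:
  Adjusted income: 321,000 kr + 41,000 kr + 101,000 kr = 463,000 kr
  Less exemption 115,000 kr → base 348,000 kr
  348,000 kr × 22% = 76,560 kr

Excess of alternative floor tax over ordinary income tax: 76,560 kr − 45,890 kr = 30,670 kr.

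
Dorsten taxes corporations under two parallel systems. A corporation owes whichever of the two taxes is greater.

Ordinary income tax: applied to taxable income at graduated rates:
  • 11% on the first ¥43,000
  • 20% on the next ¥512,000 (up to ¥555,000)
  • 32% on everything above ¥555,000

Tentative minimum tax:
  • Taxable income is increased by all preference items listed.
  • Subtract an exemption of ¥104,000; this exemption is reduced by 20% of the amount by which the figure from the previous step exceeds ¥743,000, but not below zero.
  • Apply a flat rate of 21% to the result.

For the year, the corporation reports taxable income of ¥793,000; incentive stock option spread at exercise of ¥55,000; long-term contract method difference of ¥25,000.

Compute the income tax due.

¥183,290

Tentative minimum tax:
  Adjusted income: ¥793,000 + ¥55,000 + ¥25,000 = ¥873,000
  Exemption: ¥104,000 − 20% × (¥873,000 − ¥743,000) = ¥104,000 − ¥26,000 = ¥78,000
  Base: ¥873,000 − ¥78,000 = ¥795,000
  ¥795,000 × 21% = ¥166,950

Ordinary income tax:
  ¥43,000 × 11% = ¥4,730
  ¥512,000 × 20% = ¥102,400
  ¥238,000 × 32% = ¥76,160
  → ¥183,290

¥183,290 > ¥166,950, so the ordinary income tax governs.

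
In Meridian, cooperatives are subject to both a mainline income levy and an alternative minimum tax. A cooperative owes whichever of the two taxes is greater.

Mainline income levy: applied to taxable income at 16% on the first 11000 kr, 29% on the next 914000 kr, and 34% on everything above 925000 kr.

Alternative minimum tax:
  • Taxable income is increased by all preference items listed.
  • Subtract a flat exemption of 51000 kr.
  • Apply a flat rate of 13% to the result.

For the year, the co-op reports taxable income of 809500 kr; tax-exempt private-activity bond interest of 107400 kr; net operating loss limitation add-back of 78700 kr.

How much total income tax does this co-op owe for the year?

Mainline income levy:
  11000 kr × 16% = 1760 kr
  798500 kr × 29% = 231565 kr
  → 233325 kr

Alternative minimum tax:
  Adjusted income: 809500 kr + 107400 kr + 78700 kr = 995600 kr
  Less exemption 51000 kr → base 944600 kr
  944600 kr × 13% = 122798 kr

233325 kr > 122798 kr, so the mainline income levy governs.

233325 kr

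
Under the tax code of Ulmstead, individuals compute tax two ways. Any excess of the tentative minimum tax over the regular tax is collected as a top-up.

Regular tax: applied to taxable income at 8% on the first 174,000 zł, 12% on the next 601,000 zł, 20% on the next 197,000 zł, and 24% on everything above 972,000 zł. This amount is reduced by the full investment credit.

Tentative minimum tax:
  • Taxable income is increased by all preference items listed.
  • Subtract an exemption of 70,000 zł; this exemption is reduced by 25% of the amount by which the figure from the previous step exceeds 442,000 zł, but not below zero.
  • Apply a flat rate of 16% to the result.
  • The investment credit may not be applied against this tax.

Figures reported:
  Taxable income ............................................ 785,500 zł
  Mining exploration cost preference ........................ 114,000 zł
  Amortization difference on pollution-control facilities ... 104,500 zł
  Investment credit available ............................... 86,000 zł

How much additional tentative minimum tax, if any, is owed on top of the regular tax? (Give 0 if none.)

158,500 zł

Tentative minimum tax:
  Adjusted income: 785,500 zł + 114,000 zł + 104,500 zł = 1,004,000 zł
  Exemption: 25% × (1,004,000 zł − 442,000 zł) = 140,500 zł ≥ 70,000 zł, so the exemption is fully phased out
  Base: 1,004,000 zł − 0 zł = 1,004,000 zł
  1,004,000 zł × 16% = 160,640 zł

Regular tax:
  174,000 zł × 8% = 13,920 zł
  601,000 zł × 12% = 72,120 zł
  10,500 zł × 20% = 2,100 zł
  → 88,140 zł
  Less investment credit 86,000 zł → 2,140 zł

Excess of tentative minimum tax over regular tax: 160,640 zł − 2,140 zł = 158,500 zł.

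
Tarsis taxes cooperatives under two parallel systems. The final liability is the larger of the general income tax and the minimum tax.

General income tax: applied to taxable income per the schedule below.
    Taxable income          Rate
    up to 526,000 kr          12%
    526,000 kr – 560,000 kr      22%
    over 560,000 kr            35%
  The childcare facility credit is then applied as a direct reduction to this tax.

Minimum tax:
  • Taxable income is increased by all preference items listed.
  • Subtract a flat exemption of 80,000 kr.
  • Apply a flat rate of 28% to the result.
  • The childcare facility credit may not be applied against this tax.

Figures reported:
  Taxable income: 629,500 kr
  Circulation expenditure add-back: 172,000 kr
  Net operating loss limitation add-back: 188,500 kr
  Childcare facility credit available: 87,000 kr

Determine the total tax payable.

Minimum tax:
  Adjusted income: 629,500 kr + 172,000 kr + 188,500 kr = 990,000 kr
  Less exemption 80,000 kr → base 910,000 kr
  910,000 kr × 28% = 254,800 kr

General income tax:
  526,000 kr × 12% = 63,120 kr
  34,000 kr × 22% = 7,480 kr
  69,500 kr × 35% = 24,325 kr
  → 94,925 kr
  Less childcare facility credit 87,000 kr → 7,925 kr

254,800 kr > 7,925 kr, so the minimum tax is the binding amount.

254,800 kr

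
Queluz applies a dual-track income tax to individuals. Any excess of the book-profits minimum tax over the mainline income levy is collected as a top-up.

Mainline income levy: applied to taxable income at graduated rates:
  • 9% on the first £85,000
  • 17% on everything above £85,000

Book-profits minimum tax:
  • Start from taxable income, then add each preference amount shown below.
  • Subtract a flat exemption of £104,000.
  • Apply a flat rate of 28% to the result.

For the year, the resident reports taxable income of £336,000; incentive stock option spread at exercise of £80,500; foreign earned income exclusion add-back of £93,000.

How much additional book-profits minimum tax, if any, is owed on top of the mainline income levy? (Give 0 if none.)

£63,220

Mainline income levy:
  £85,000 × 9% = £7,650
  £251,000 × 17% = £42,670
  → £50,320

Book-profits minimum tax:
  Adjusted income: £336,000 + £80,500 + £93,000 = £509,500
  Less exemption £104,000 → base £405,500
  £405,500 × 28% = £113,540

Excess of book-profits minimum tax over mainline income levy: £113,540 − £50,320 = £63,220.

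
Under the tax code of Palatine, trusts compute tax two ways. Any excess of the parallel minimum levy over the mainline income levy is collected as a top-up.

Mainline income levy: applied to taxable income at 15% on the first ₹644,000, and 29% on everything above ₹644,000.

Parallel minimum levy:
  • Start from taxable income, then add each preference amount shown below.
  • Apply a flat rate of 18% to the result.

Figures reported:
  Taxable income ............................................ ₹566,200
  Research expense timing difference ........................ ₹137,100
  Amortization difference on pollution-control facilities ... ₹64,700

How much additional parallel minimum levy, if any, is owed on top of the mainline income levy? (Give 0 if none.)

₹53,310

Parallel minimum levy:
  Adjusted income: ₹566,200 + ₹137,100 + ₹64,700 = ₹768,000
  ₹768,000 × 18% = ₹138,240

Mainline income levy:
  ₹566,200 × 15% = ₹84,930

Excess of parallel minimum levy over mainline income levy: ₹138,240 − ₹84,930 = ₹53,310.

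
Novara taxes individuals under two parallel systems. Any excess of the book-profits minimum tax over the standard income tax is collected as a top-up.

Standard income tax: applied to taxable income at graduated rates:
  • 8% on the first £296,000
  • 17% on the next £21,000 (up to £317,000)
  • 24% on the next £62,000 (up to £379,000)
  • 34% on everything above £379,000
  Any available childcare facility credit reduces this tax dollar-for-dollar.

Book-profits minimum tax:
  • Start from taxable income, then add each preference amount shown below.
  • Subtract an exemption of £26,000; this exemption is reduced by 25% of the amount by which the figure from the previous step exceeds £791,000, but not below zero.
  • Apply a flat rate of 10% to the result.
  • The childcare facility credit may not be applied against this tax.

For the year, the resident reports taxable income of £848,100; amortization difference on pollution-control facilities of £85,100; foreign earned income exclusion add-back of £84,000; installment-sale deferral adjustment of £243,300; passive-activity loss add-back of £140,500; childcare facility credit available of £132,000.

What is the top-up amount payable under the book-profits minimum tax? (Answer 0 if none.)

£70,476

Standard income tax:
  £296,000 × 8% = £23,680
  £21,000 × 17% = £3,570
  £62,000 × 24% = £14,880
  £469,100 × 34% = £159,494
  → £201,624
  Less childcare facility credit £132,000 → £69,624

Book-profits minimum tax:
  Adjusted income: £848,100 + £85,100 + £84,000 + £243,300 + £140,500 = £1,401,000
  Exemption: 25% × (£1,401,000 − £791,000) = £152,500 ≥ £26,000, so the exemption is fully phased out
  Base: £1,401,000 − £0 = £1,401,000
  £1,401,000 × 10% = £140,100

Excess of book-profits minimum tax over standard income tax: £140,100 − £69,624 = £70,476.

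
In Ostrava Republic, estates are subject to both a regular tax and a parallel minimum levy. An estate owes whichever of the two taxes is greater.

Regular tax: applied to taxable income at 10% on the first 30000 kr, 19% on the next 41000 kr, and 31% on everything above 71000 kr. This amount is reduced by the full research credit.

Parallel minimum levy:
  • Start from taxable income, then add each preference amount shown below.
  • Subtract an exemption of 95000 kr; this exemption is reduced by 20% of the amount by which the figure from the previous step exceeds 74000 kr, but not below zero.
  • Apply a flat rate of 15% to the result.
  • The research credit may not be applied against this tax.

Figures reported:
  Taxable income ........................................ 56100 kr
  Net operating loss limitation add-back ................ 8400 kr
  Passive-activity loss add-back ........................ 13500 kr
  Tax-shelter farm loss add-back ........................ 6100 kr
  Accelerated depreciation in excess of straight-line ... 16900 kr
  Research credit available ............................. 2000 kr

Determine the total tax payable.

Parallel minimum levy:
  Adjusted income: 56100 kr + 8400 kr + 13500 kr + 6100 kr + 16900 kr = 101000 kr
  Exemption: 95000 kr − 20% × (101000 kr − 74000 kr) = 95000 kr − 5400 kr = 89600 kr
  Base: 101000 kr − 89600 kr = 11400 kr
  11400 kr × 15% = 1710 kr

Regular tax:
  30000 kr × 10% = 3000 kr
  26100 kr × 19% = 4959 kr
  → 7959 kr
  Less research credit 2000 kr → 5959 kr

5959 kr > 1710 kr, so the regular tax governs.

5959 kr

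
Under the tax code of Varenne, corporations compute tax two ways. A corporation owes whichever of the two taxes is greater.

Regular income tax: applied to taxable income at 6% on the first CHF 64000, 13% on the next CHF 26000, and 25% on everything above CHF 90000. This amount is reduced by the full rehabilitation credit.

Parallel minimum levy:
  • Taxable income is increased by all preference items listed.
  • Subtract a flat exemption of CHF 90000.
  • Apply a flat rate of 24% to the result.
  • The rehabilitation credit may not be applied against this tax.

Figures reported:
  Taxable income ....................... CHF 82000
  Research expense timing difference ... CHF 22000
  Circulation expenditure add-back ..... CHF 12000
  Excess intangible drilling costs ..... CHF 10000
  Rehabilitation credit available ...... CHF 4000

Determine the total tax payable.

Parallel minimum levy:
  Adjusted income: CHF 82000 + CHF 22000 + CHF 12000 + CHF 10000 = CHF 126000
  Less exemption CHF 90000 → base CHF 36000
  CHF 36000 × 24% = CHF 8640

Regular income tax:
  CHF 64000 × 6% = CHF 3840
  CHF 18000 × 13% = CHF 2340
  → CHF 6180
  Less rehabilitation credit CHF 4000 → CHF 2180

CHF 8640 > CHF 2180, so the parallel minimum levy is the binding amount.

CHF 8640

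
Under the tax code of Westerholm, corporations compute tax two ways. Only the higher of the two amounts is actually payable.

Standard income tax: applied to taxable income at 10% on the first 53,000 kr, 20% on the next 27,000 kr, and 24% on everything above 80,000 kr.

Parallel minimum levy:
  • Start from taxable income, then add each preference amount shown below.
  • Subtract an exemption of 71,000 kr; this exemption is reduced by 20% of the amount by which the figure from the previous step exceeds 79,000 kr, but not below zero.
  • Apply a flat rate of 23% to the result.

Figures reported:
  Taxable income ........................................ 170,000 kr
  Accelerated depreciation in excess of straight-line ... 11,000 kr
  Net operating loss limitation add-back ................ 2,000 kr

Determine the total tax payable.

Parallel minimum levy:
  Adjusted income: 170,000 kr + 11,000 kr + 2,000 kr = 183,000 kr
  Exemption: 71,000 kr − 20% × (183,000 kr − 79,000 kr) = 71,000 kr − 20,800 kr = 50,200 kr
  Base: 183,000 kr − 50,200 kr = 132,800 kr
  132,800 kr × 23% = 30,544 kr

Standard income tax:
  53,000 kr × 10% = 5,300 kr
  27,000 kr × 20% = 5,400 kr
  90,000 kr × 24% = 21,600 kr
  → 32,300 kr

32,300 kr > 30,544 kr, so the standard income tax governs.

32,300 kr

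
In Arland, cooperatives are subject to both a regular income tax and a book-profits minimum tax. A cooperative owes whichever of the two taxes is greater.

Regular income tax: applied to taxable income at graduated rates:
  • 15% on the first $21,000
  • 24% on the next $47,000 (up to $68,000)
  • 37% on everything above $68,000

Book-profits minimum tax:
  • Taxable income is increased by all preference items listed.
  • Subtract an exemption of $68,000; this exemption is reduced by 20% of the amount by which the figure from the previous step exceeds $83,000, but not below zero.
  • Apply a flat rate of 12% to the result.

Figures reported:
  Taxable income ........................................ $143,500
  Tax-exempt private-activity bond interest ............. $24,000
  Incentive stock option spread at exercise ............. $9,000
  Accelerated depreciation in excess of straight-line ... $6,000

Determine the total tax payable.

$42,365

Regular income tax:
  $21,000 × 15% = $3,150
  $47,000 × 24% = $11,280
  $75,500 × 37% = $27,935
  → $42,365

Book-profits minimum tax:
  Adjusted income: $143,500 + $24,000 + $9,000 + $6,000 = $182,500
  Exemption: $68,000 − 20% × ($182,500 − $83,000) = $68,000 − $19,900 = $48,100
  Base: $182,500 − $48,100 = $134,400
  $134,400 × 12% = $16,128

$42,365 > $16,128, so the regular income tax governs.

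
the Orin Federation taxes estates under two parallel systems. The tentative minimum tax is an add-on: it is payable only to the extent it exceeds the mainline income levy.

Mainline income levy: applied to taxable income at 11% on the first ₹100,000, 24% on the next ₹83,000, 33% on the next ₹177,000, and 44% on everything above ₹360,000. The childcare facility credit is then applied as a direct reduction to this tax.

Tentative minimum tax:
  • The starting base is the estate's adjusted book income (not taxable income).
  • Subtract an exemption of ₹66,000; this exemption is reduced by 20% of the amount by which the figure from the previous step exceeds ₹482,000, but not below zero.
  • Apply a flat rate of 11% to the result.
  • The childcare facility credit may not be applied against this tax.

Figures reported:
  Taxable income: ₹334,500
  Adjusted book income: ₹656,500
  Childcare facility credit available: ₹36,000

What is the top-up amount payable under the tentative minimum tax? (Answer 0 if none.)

Tentative minimum tax:
  Base (adjusted book income): ₹656,500
  Exemption: ₹66,000 − 20% × (₹656,500 − ₹482,000) = ₹66,000 − ₹34,900 = ₹31,100
  Base: ₹656,500 − ₹31,100 = ₹625,400
  ₹625,400 × 11% = ₹68,794

Mainline income levy:
  ₹100,000 × 11% = ₹11,000
  ₹83,000 × 24% = ₹19,920
  ₹151,500 × 33% = ₹49,995
  → ₹80,915
  Less childcare facility credit ₹36,000 → ₹44,915

Excess of tentative minimum tax over mainline income levy: ₹68,794 − ₹44,915 = ₹23,879.

₹23,879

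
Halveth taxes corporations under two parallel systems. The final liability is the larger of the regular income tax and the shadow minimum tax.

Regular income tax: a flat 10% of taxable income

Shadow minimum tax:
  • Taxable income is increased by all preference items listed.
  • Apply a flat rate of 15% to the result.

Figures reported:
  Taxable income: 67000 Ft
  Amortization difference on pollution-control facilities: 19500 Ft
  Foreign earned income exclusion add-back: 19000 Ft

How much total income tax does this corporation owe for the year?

15825 Ft

Regular income tax:
  67000 Ft × 10% = 6700 Ft

Shadow minimum tax:
  Adjusted income: 67000 Ft + 19500 Ft + 19000 Ft = 105500 Ft
  105500 Ft × 15% = 15825 Ft

15825 Ft > 6700 Ft, so the shadow minimum tax is the binding amount.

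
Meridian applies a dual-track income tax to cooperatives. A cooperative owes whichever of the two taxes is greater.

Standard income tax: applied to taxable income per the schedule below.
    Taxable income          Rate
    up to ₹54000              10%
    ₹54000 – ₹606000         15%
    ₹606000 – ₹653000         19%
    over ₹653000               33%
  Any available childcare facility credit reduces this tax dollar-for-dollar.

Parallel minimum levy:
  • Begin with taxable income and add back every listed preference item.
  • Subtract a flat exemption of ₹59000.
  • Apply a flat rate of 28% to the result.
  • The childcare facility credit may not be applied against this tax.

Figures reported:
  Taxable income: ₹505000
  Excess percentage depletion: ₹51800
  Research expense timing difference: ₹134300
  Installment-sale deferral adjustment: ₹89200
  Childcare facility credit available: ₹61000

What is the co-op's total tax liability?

₹201964

Standard income tax:
  ₹54000 × 10% = ₹5400
  ₹451000 × 15% = ₹67650
  → ₹73050
  Less childcare facility credit ₹61000 → ₹12050

Parallel minimum levy:
  Adjusted income: ₹505000 + ₹51800 + ₹134300 + ₹89200 = ₹780300
  Less exemption ₹59000 → base ₹721300
  ₹721300 × 28% = ₹201964

₹201964 > ₹12050, so the parallel minimum levy is the binding amount.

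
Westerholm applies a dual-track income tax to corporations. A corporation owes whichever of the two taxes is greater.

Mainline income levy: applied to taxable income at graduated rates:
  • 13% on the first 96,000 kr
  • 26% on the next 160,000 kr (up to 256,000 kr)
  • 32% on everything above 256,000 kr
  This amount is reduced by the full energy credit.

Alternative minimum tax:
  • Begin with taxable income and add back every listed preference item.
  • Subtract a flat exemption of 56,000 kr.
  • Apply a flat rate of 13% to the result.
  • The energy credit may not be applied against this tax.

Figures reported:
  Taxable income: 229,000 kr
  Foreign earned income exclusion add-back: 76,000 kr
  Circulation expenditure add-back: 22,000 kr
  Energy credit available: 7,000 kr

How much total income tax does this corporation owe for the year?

40,060 kr

Alternative minimum tax:
  Adjusted income: 229,000 kr + 76,000 kr + 22,000 kr = 327,000 kr
  Less exemption 56,000 kr → base 271,000 kr
  271,000 kr × 13% = 35,230 kr

Mainline income levy:
  96,000 kr × 13% = 12,480 kr
  133,000 kr × 26% = 34,580 kr
  → 47,060 kr
  Less energy credit 7,000 kr → 40,060 kr

40,060 kr > 35,230 kr, so the mainline income levy governs.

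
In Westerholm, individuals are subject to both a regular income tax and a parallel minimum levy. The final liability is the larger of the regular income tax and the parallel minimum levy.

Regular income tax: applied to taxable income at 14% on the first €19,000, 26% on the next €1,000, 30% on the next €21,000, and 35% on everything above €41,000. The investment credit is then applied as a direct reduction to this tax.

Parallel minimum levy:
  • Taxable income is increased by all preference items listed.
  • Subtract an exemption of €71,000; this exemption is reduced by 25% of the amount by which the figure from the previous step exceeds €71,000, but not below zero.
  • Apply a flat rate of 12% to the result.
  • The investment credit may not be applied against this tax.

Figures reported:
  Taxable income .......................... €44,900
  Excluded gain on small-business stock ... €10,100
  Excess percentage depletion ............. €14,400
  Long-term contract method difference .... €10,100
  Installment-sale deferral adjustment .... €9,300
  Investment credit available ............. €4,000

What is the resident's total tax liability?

Parallel minimum levy:
  Adjusted income: €44,900 + €10,100 + €14,400 + €10,100 + €9,300 = €88,800
  Exemption: €71,000 − 25% × (€88,800 − €71,000) = €71,000 − €4,450 = €66,550
  Base: €88,800 − €66,550 = €22,250
  €22,250 × 12% = €2,670

Regular income tax:
  €19,000 × 14% = €2,660
  €1,000 × 26% = €260
  €21,000 × 30% = €6,300
  €3,900 × 35% = €1,365
  → €10,585
  Less investment credit €4,000 → €6,585

€6,585 > €2,670, so the regular income tax governs.

€6,585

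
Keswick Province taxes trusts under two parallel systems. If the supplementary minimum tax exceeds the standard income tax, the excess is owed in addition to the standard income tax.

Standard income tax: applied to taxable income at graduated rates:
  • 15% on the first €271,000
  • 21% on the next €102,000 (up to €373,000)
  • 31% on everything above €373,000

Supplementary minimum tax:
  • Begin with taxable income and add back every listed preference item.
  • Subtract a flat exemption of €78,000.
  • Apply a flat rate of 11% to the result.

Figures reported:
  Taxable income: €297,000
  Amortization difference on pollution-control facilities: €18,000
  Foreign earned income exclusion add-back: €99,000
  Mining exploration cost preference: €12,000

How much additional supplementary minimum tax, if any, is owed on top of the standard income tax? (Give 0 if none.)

€0

Standard income tax:
  €271,000 × 15% = €40,650
  €26,000 × 21% = €5,460
  → €46,110

Supplementary minimum tax:
  Adjusted income: €297,000 + €18,000 + €99,000 + €12,000 = €426,000
  Less exemption €78,000 → base €348,000
  €348,000 × 11% = €38,280

€38,280 ≤ €46,110, so no add-on is due.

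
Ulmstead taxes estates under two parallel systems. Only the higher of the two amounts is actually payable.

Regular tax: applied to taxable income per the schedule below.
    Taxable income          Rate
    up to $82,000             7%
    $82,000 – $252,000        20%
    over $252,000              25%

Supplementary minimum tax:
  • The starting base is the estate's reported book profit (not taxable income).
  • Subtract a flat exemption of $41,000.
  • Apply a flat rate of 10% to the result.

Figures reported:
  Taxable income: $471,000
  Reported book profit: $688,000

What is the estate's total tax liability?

$94,490

Regular tax:
  $82,000 × 7% = $5,740
  $170,000 × 20% = $34,000
  $219,000 × 25% = $54,750
  → $94,490

Supplementary minimum tax:
  Base (reported book profit): $688,000
  Less exemption $41,000 → base $647,000
  $647,000 × 10% = $64,700

$94,490 > $64,700, so the regular tax governs.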